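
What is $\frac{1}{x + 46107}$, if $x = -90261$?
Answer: $- \frac{1}{44154} \approx -2.2648 \cdot 10^{-5}$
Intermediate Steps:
$\frac{1}{x + 46107} = \frac{1}{-90261 + 46107} = \frac{1}{-44154} = - \frac{1}{44154}$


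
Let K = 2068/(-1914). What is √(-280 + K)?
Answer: I*√2127498/87 ≈ 16.765*I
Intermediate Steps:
K = -94/87 (K = 2068*(-1/1914) = -94/87 ≈ -1.0805)
√(-280 + K) = √(-280 - 94/87) = √(-24454/87) = I*√2127498/87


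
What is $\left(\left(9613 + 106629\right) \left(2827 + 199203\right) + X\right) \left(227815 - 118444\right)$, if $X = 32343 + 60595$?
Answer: $2568519333799458$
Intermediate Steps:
$X = 92938$
$\left(\left(9613 + 106629\right) \left(2827 + 199203\right) + X\right) \left(227815 - 118444\right) = \left(\left(9613 + 106629\right) \left(2827 + 199203\right) + 92938\right) \left(227815 - 118444\right) = \left(116242 \cdot 202030 + 92938\right) 109371 = \left(23484371260 + 92938\right) 109371 = 23484464198 \cdot 109371 = 2568519333799458$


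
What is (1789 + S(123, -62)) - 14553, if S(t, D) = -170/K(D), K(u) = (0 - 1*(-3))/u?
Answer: -27752/3 ≈ -9250.7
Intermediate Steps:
K(u) = 3/u (K(u) = (0 + 3)/u = 3/u)
S(t, D) = -170*D/3
(1789 + S(123, -62)) - 14553 = (1789 - 170/3*(-62)) - 14553 = (1789 + 10540/3) - 14553 = 15907/3 - 14553 = -27752/3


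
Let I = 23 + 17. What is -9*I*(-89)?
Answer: 32040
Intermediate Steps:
I = 40
-9*I*(-89) = -9*40*(-89) = -360*(-89) = 32040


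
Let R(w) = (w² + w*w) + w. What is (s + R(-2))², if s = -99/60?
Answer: 7569/400 ≈ 18.922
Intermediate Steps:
s = -33/20 (s = -99*1/60 = -33/20 ≈ -1.6500)
R(w) = w + 2*w² (R(w) = (w² + w²) + w = 2*w² + w = w + 2*w²)
(s + R(-2))² = (-33/20 - 2*(1 + 2*(-2)))² = (-33/20 - 2*(1 - 4))² = (-33/20 - 2*(-3))² = (-33/20 + 6)² = (87/20)² = 7569/400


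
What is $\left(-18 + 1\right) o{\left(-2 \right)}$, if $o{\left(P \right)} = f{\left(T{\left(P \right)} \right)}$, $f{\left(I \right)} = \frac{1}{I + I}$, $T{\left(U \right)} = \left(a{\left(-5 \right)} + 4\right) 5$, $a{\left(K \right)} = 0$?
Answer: $- \frac{17}{40} \approx -0.425$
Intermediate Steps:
$T{\left(U \right)} = 20$ ($T{\left(U \right)} = \left(0 + 4\right) 5 = 4 \cdot 5 = 20$)
$f{\left(I \right)} = \frac{1}{2 I}$
$o{\left(P \right)} = \frac{1}{40}$ ($o{\left(P \right)} = \frac{1}{2 \cdot 20} = \frac{1}{2} \cdot \frac{1}{20} = \frac{1}{40}$)
$\left(-18 + 1\right) o{\left(-2 \right)} = \left(-18 + 1\right) \frac{1}{40} = \left(-17\right) \frac{1}{40} = - \frac{17}{40}$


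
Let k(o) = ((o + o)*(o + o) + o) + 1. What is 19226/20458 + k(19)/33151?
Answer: 333655819/339101579 ≈ 0.98394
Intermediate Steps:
k(o) = 1 + o + 4*o² (k(o) = ((2*o)*(2*o) + o) + 1 = (4*o² + o) + 1 = (o + 4*o²) + 1 = 1 + o + 4*o²)
19226/20458 + k(19)/33151 = 19226/20458 + (1 + 19 + 4*19²)/33151 = 19226*(1/20458) + (1 + 19 + 4*361)*(1/33151) = 9613/10229 + (1 + 19 + 1444)*(1/33151) = 9613/10229 + 1464*(1/33151) = 9613/10229 + 1464/33151 = 333655819/339101579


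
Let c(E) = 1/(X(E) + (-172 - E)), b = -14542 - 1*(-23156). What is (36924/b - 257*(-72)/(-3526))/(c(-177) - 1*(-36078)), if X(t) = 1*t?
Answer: -29199432/1095795618605 ≈ -2.6647e-5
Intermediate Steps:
b = 8614 (b = -14542 + 23156 = 8614)
X(t) = t
c(E) = -1/172 (c(E) = 1/(E + (-172 - E)) = 1/(-172) = -1/172)
(36924/b - 257*(-72)/(-3526))/(c(-177) - 1*(-36078)) = (36924/8614 - 257*(-72)/(-3526))/(-1/172 - 1*(-36078)) = (36924*(1/8614) + 18504*(-1/3526))/(-1/172 + 36078) = (18462/4307 - 9252/1763)/(6205415/172) = -7299858/7593241*172/6205415 = -29199432/1095795618605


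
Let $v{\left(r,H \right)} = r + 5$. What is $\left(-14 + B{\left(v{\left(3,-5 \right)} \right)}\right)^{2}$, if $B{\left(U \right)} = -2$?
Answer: $256$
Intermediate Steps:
$v{\left(r,H \right)} = 5 + r$
$\left(-14 + B{\left(v{\left(3,-5 \right)} \right)}\right)^{2} = \left(-14 - 2\right)^{2} = \left(-16\right)^{2} = 256$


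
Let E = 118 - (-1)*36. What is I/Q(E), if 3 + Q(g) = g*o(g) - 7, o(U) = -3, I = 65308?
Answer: -16327/118 ≈ -138.36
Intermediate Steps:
E = 154 (E = 118 - 1*(-36) = 118 + 36 = 154)
Q(g) = -10 - 3*g (Q(g) = -3 + (g*(-3) - 7) = -3 + (-3*g - 7) = -3 + (-7 - 3*g) = -10 - 3*g)
I/Q(E) = 65308/(-10 - 3*154) = 65308/(-10 - 462) = 65308/(-472) = 65308*(-1/472) = -16327/118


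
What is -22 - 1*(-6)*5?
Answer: 8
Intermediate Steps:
-22 - 1*(-6)*5 = -22 + 6*5 = -22 + 30 = 8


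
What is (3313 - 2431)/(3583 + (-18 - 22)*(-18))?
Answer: 882/4303 ≈ 0.20497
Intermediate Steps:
(3313 - 2431)/(3583 + (-18 - 22)*(-18)) = 882/(3583 - 40*(-18)) = 882/(3583 + 720) = 882/4303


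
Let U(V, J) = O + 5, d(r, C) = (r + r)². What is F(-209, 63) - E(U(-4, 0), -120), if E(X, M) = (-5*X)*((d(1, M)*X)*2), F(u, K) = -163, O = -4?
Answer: -123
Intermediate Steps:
d(r, C) = 4*r² (d(r, C) = (2*r)² = 4*r²)
U(V, J) = 1 (U(V, J) = -4 + 5 = 1)
E(X, M) = -40*X² (E(X, M) = (-5*X)*(((4*1²)*X)*2) = (-5*X)*(((4*1)*X)*2) = (-5*X)*((4*X)*2) = (-5*X)*(8*X) = -40*X²)
F(-209, 63) - E(U(-4, 0), -120) = -163 - (-40)*1² = -163 - (-40) = -163 - 1*(-40) = -163 + 40 = -123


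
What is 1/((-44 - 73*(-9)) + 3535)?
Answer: 1/4148 ≈ 0.00024108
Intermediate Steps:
1/((-44 - 73*(-9)) + 3535) = 1/((-44 + 657) + 3535) = 1/(613 + 3535) = 1/4148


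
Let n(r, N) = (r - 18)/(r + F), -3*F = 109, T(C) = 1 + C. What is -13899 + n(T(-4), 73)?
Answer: -1640019/118 ≈ -13898.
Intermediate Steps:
F = -109/3 (F = -⅓*109 = -109/3 ≈ -36.333)
n(r, N) = (-18 + r)/(-109/3 + r) (n(r, N) = (r - 18)/(r - 109/3) = (-18 + r)/(-109/3 + r))
-13899 + n(T(-4), 73) = -13899 + 3*(-18 + (1 - 4))/(-109 + 3*(1 - 4)) = -13899 + 3*(-18 - 3)/(-109 + 3*(-3)) = -13899 + 3*(-21)/(-109 - 9) = -13899 + 3*(-21)/(-118) = -13899 + 3*(-1/118)*(-21) = -13899 + 63/118 = -1640019/118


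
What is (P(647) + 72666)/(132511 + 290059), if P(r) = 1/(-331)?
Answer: 4810489/27974134 ≈ 0.17196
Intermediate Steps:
P(r) = -1/331
(P(647) + 72666)/(132511 + 290059) = (-1/331 + 72666)/(132511 + 290059) = (24052445/331)/422570 = (24052445/331)*(1/422570) = 4810489/27974134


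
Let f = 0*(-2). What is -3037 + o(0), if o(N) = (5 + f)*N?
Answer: -3037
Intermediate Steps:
f = 0
o(N) = 5*N (o(N) = (5 + 0)*N = 5*N)
-3037 + o(0) = -3037 + 5*0 = -3037 + 0 = -3037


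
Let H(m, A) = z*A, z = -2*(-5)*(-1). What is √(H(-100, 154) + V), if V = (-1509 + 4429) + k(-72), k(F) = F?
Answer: 2*√327 ≈ 36.166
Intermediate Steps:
z = -10 (z = 10*(-1) = -10)
V = 2848 (V = (-1509 + 4429) - 72 = 2920 - 72 = 2848)
H(m, A) = -10*A
√(H(-100, 154) + V) = √(-10*154 + 2848) = √(-1540 + 2848) = √1308 = 2*√327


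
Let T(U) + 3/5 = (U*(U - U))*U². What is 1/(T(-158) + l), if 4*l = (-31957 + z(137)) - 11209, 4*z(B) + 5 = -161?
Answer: -40/432099 ≈ -9.2571e-5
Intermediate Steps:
T(U) = -⅗ (T(U) = -⅗ + (U*(U - U))*U² = -⅗ + (U*0)*U² = -⅗ + 0*U² = -⅗ + 0 = -⅗)
z(B) = -83/2 (z(B) = -5/4 + (¼)*(-161) = -5/4 - 161/4 = -83/2)
l = -86415/8 (l = ((-31957 - 83/2) - 11209)/4 = (-63997/2 - 11209)/4 = (¼)*(-86415/2) = -86415/8 ≈ -10802.)
1/(T(-158) + l) = 1/(-⅗ - 86415/8) = 1/(-432099/40) = -40/432099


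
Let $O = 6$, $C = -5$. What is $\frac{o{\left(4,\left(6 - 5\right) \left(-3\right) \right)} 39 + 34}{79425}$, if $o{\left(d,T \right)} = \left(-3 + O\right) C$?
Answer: $- \frac{551}{79425} \approx -0.0069374$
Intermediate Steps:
$o{\left(d,T \right)} = -15$ ($o{\left(d,T \right)} = \left(-3 + 6\right) \left(-5\right) = 3 \left(-5\right) = -15$)
$\frac{o{\left(4,\left(6 - 5\right) \left(-3\right) \right)} 39 + 34}{79425} = \frac{\left(-15\right) 39 + 34}{79425} = \left(-585 + 34\right) \frac{1}{79425} = \left(-551\right) \frac{1}{79425} = - \frac{551}{79425}$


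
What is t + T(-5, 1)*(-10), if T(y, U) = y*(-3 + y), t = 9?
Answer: -391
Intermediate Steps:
t + T(-5, 1)*(-10) = 9 - 5*(-3 - 5)*(-10) = 9 - 5*(-8)*(-10) = 9 + 40*(-10) = 9 - 400 = -391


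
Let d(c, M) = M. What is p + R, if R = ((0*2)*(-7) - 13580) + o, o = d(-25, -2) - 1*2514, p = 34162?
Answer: 18066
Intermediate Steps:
o = -2516 (o = -2 - 1*2514 = -2 - 2514 = -2516)
R = -16096 (R = ((0*2)*(-7) - 13580) - 2516 = (0*(-7) - 13580) - 2516 = (0 - 13580) - 2516 = -13580 - 2516 = -16096)
p + R = 34162 - 16096 = 18066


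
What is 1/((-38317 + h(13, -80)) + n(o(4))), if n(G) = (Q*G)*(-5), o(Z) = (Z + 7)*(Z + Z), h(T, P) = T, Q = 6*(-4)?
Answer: -1/27744 ≈ -3.6044e-5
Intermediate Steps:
Q = -24
o(Z) = 2*Z*(7 + Z) (o(Z) = (7 + Z)*(2*Z) = 2*Z*(7 + Z))
n(G) = 120*G (n(G) = -24*G*(-5) = 120*G)
1/((-38317 + h(13, -80)) + n(o(4))) = 1/((-38317 + 13) + 120*(2*4*(7 + 4))) = 1/(-38304 + 120*(2*4*11)) = 1/(-38304 + 120*88) = 1/(-38304 + 10560) = 1/(-27744) = -1/27744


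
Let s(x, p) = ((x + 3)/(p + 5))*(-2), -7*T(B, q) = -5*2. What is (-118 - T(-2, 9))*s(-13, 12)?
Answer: -16720/119 ≈ -140.50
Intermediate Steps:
T(B, q) = 10/7 (T(B, q) = -(-5)*2/7 = -⅐*(-10) = 10/7)
s(x, p) = -2*(3 + x)/(5 + p) (s(x, p) = ((3 + x)/(5 + p))*(-2) = -2*(3 + x)/(5 + p))
(-118 - T(-2, 9))*s(-13, 12) = (-118 - 1*10/7)*(2*(-3 - 1*(-13))/(5 + 12)) = (-118 - 10/7)*(2*(-3 + 13)/17) = -1672*10/(7*17) = -836/7*20/17 = -16720/119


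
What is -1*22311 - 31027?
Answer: -53338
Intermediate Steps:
-1*22311 - 31027 = -22311 - 31027 = -53338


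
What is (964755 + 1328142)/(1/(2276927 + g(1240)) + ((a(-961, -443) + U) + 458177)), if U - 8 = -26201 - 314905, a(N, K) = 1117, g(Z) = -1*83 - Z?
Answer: 5217725584788/268967290385 ≈ 19.399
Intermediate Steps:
g(Z) = -83 - Z
U = -341098 (U = 8 + (-26201 - 314905) = 8 - 341106 = -341098)
(964755 + 1328142)/(1/(2276927 + g(1240)) + ((a(-961, -443) + U) + 458177)) = (964755 + 1328142)/(1/(2276927 + (-83 - 1*1240)) + ((1117 - 341098) + 458177)) = 2292897/(1/(2276927 + (-83 - 1240)) + (-339981 + 458177)) = 2292897/(1/(2276927 - 1323) + 118196) = 2292897/(1/2275604 + 118196) = 2292897/(268967290385/2275604) = 2292897*(2275604/268967290385) = 5217725584788/268967290385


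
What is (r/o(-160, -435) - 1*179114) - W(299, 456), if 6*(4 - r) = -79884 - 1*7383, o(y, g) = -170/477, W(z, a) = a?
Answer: -74933069/340 ≈ -2.2039e+5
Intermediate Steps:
o(y, g) = -170/477 (o(y, g) = -170*1/477 = -170/477)
r = 29097/2 (r = 4 - (-79884 - 1*7383)/6 = 4 - (-79884 - 7383)/6 = 4 - ⅙*(-87267) = 4 + 29089/2 = 29097/2 ≈ 14549.)
(r/o(-160, -435) - 1*179114) - W(299, 456) = (29097/(2*(-170/477)) - 1*179114) - 1*456 = ((29097/2)*(-477/170) - 179114) - 456 = (-13879269/340 - 179114) - 456 = -74778029/340 - 456 = -74933069/340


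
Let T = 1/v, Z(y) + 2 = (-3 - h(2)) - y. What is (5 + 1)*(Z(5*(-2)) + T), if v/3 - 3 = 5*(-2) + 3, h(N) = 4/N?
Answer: 35/2 ≈ 17.500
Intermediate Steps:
v = -12 (v = 9 + 3*(5*(-2) + 3) = 9 + 3*(-10 + 3) = 9 + 3*(-7) = 9 - 21 = -12)
Z(y) = -7 - y (Z(y) = -2 + ((-3 - 4/2) - y) = -2 + ((-3 - 1*2) - y) = -2 + ((-3 - 2) - y) = -2 + (-5 - y) = -7 - y)
T = -1/12 (T = 1/(-12) = -1/12 ≈ -0.083333)
(5 + 1)*(Z(5*(-2)) + T) = (5 + 1)*((-7 - 5*(-2)) - 1/12) = 6*((-7 - 1*(-10)) - 1/12) = 6*((-7 + 10) - 1/12) = 6*(3 - 1/12) = 6*(35/12) = 35/2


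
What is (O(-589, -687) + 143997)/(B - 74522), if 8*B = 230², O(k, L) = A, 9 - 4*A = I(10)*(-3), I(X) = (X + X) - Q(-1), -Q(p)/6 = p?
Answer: -192013/90546 ≈ -2.1206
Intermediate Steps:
Q(p) = -6*p
I(X) = -6 + 2*X (I(X) = (X + X) - (-6)*(-1) = 2*X - 1*6 = 2*X - 6 = -6 + 2*X)
A = 51/4 (A = 9/4 - (-6 + 2*10)*(-3)/4 = 9/4 - (-6 + 20)*(-3)/4 = 9/4 - 7*(-3)/2 = 9/4 - ¼*(-42) = 9/4 + 21/2 = 51/4 ≈ 12.750)
O(k, L) = 51/4
B = 13225/2 (B = (⅛)*230² = (⅛)*52900 = 13225/2 ≈ 6612.5)
(O(-589, -687) + 143997)/(B - 74522) = (51/4 + 143997)/(13225/2 - 74522) = 576039/(4*(-135819/2)) = (576039/4)*(-2/135819) = -192013/90546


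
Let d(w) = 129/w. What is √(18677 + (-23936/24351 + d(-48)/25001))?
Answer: √110752261567334338052013/2435197404 ≈ 136.66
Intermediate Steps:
√(18677 + (-23936/24351 + d(-48)/25001)) = √(18677 + (-23936/24351 + (129/(-48))/25001)) = √(18677 + (-23936*1/24351 + (129*(-1/48))*(1/25001))) = √(18677 + (-23936/24351 - 43/16*1/25001)) = √(18677 + (-23936/24351 - 43/400016)) = √(18677 - 9575830069/9740789616) = √(181919151827963/9740789616) = √110752261567334338052013/2435197404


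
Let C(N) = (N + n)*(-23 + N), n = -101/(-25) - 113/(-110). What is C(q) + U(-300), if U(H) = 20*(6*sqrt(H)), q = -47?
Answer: 161441/55 + 1200*I*sqrt(3) ≈ 2935.3 + 2078.5*I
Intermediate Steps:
n = 2787/550 (n = -101*(-1/25) - 113*(-1/110) = 101/25 + 113/110 = 2787/550 ≈ 5.0673)
U(H) = 120*sqrt(H)
C(N) = (-23 + N)*(2787/550 + N) (C(N) = (N + 2787/550)*(-23 + N) = (2787/550 + N)*(-23 + N) = (-23 + N)*(2787/550 + N))
C(q) + U(-300) = (-64101/550 + (-47)**2 - 9863/550*(-47)) + 120*sqrt(-300) = (-64101/550 + 2209 + 463561/550) + 120*(10*I*sqrt(3)) = 161441/55 + 1200*I*sqrt(3)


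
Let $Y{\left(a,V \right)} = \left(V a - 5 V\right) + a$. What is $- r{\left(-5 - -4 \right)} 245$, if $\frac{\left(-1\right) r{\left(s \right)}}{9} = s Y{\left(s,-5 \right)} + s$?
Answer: $-66150$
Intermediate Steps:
$Y{\left(a,V \right)} = a - 5 V + V a$ ($Y{\left(a,V \right)} = \left(- 5 V + V a\right) + a = a - 5 V + V a$)
$r{\left(s \right)} = - 9 s - 9 s \left(25 - 4 s\right)$ ($r{\left(s \right)} = - 9 \left(s \left(s - -25 - 5 s\right) + s\right) = - 9 \left(s \left(s + 25 - 5 s\right) + s\right) = - 9 \left(s \left(25 - 4 s\right) + s\right) = - 9 \left(s + s \left(25 - 4 s\right)\right) = - 9 s - 9 s \left(25 - 4 s\right)$)
$- r{\left(-5 - -4 \right)} 245 = - 18 \left(-5 - -4\right) \left(-13 + 2 \left(-5 - -4\right)\right) 245 = - 18 \left(-5 + 4\right) \left(-13 + 2 \left(-5 + 4\right)\right) 245 = - 18 \left(-1\right) \left(-13 + 2 \left(-1\right)\right) 245 = - 18 \left(-1\right) \left(-13 - 2\right) 245 = - 18 \left(-1\right) \left(-15\right) 245 = - 270 \cdot 245 = \left(-1\right) 66150 = -66150$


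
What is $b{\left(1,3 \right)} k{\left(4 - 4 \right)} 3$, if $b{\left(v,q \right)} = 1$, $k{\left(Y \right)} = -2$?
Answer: $-6$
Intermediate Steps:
$b{\left(1,3 \right)} k{\left(4 - 4 \right)} 3 = 1 \left(-2\right) 3 = \left(-2\right) 3 = -6$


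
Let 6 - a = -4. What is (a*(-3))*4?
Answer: -120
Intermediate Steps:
a = 10 (a = 6 - 1*(-4) = 6 + 4 = 10)
(a*(-3))*4 = (10*(-3))*4 = -30*4 = -120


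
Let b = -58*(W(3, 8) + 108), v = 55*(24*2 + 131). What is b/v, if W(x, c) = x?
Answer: -6438/9845 ≈ -0.65394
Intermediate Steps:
v = 9845 (v = 55*(48 + 131) = 55*179 = 9845)
b = -6438 (b = -58*(3 + 108) = -58*111 = -6438)
b/v = -6438/9845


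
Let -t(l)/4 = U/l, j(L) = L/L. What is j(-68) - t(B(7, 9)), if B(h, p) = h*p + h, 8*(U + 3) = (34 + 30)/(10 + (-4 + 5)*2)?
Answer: 13/15 ≈ 0.86667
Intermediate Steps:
U = -7/3 (U = -3 + ((34 + 30)/(10 + (-4 + 5)*2))/8 = -3 + (64/(10 + 1*2))/8 = -3 + (64/(10 + 2))/8 = -3 + (64/12)/8 = -3 + (64*(1/12))/8 = -3 + (1/8)*(16/3) = -3 + 2/3 = -7/3 ≈ -2.3333)
j(L) = 1
B(h, p) = h + h*p
t(l) = 28/(3*l) (t(l) = -(-28)/(3*l) = 28/(3*l))
j(-68) - t(B(7, 9)) = 1 - 28/(3*(7*(1 + 9))) = 1 - 28/(3*(7*10)) = 1 - 28/(3*70) = 1 - 1*2/15 = 1 - 2/15 = 13/15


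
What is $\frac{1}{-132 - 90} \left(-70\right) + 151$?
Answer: $\frac{16796}{111} \approx 151.32$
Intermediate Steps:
$\frac{1}{-132 - 90} \left(-70\right) + 151 = \frac{1}{-222} \left(-70\right) + 151 = \left(- \frac{1}{222}\right) \left(-70\right) + 151 = \frac{35}{111} + 151 = \frac{16796}{111}$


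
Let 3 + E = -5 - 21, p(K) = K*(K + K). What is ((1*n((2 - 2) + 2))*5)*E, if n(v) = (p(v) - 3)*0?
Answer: 0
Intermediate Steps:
p(K) = 2*K**2 (p(K) = K*(2*K) = 2*K**2)
n(v) = 0 (n(v) = (2*v**2 - 3)*0 = (-3 + 2*v**2)*0 = 0)
E = -29 (E = -3 + (-5 - 21) = -3 - 26 = -29)
((1*n((2 - 2) + 2))*5)*E = ((1*0)*5)*(-29) = (0*5)*(-29) = 0*(-29) = 0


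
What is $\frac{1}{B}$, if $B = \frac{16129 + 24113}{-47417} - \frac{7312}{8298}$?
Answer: $- \frac{196733133}{340320610} \approx -0.57808$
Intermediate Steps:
$B = - \frac{340320610}{196733133}$ ($B = 40242 \left(- \frac{1}{47417}\right) - \frac{3656}{4149} = - \frac{40242}{47417} - \frac{3656}{4149} = - \frac{340320610}{196733133} \approx -1.7299$)
$\frac{1}{B} = \frac{1}{- \frac{340320610}{196733133}} = - \frac{196733133}{340320610}$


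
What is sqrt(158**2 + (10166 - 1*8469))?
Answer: sqrt(26661) ≈ 163.28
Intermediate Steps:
sqrt(158**2 + (10166 - 1*8469)) = sqrt(24964 + (10166 - 8469)) = sqrt(24964 + 1697) = sqrt(26661)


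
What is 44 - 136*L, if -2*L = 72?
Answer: 4940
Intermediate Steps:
L = -36 (L = -½*72 = -36)
44 - 136*L = 44 - 136*(-36) = 44 + 4896 = 4940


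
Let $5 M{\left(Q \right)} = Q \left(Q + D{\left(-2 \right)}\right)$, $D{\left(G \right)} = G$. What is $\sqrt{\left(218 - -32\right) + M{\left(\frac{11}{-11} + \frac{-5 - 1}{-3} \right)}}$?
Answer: $\frac{\sqrt{6245}}{5} \approx 15.805$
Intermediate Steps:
$M{\left(Q \right)} = \frac{Q \left(-2 + Q\right)}{5}$ ($M{\left(Q \right)} = \frac{Q \left(Q - 2\right)}{5} = \frac{Q \left(-2 + Q\right)}{5}$)
$\sqrt{\left(218 - -32\right) + M{\left(\frac{11}{-11} + \frac{-5 - 1}{-3} \right)}} = \sqrt{\left(218 - -32\right) + \frac{\left(\frac{11}{-11} + \frac{-5 - 1}{-3}\right) \left(-2 + \left(\frac{11}{-11} + \frac{-5 - 1}{-3}\right)\right)}{5}} = \sqrt{\left(218 + 32\right) + \frac{\left(11 \left(- \frac{1}{11}\right) - -2\right) \left(-2 + \left(11 \left(- \frac{1}{11}\right) - -2\right)\right)}{5}} = \sqrt{250 + \frac{\left(-1 + 2\right) \left(-2 + \left(-1 + 2\right)\right)}{5}} = \sqrt{250 + \frac{1}{5} \cdot 1 \left(-2 + 1\right)} = \sqrt{250 + \frac{1}{5} \cdot 1 \left(-1\right)} = \sqrt{250 - \frac{1}{5}} = \sqrt{\frac{1249}{5}} = \frac{\sqrt{6245}}{5}$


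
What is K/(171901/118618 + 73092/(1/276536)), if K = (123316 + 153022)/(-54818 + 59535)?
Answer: 32778660884/11309359137362756089 ≈ 2.8984e-9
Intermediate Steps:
K = 276338/4717 ≈ 58.583
K/(171901/118618 + 73092/(1/276536)) = 276338/(4717*(171901/118618 + 73092/(1/276536))) = 276338/(4717*(171901*(1/118618) + 73092/(1/276536))) = 276338/(4717*(171901/118618 + 73092*276536)) = 276338/(4717*(171901/118618 + 20212569312)) = 276338/(4717*(2397574546822717/118618)) = (276338/4717)*(118618/2397574546822717) = 32778660884/11309359137362756089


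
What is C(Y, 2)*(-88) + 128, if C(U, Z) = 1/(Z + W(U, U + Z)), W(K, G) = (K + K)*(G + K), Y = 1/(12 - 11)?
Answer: 596/5 ≈ 119.20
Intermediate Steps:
Y = 1 (Y = 1/1 = 1)
W(K, G) = 2*K*(G + K) (W(K, G) = (2*K)*(G + K) = 2*K*(G + K))
C(U, Z) = 1/(Z + 2*U*(Z + 2*U)) (C(U, Z) = 1/(Z + 2*U*((U + Z) + U)) = 1/(Z + 2*U*(Z + 2*U)))
C(Y, 2)*(-88) + 128 = -88/(2 + 2*1*(2 + 2*1)) + 128 = -88/(2 + 2*1*(2 + 2)) + 128 = -88/(2 + 2*1*4) + 128 = -88/(2 + 8) + 128 = -88/10 + 128 = (⅒)*(-88) + 128 = -44/5 + 128 = 596/5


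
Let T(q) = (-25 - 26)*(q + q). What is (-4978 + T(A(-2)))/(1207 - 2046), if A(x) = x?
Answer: 4774/839 ≈ 5.6901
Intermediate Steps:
T(q) = -102*q
(-4978 + T(A(-2)))/(1207 - 2046) = (-4978 - 102*(-2))/(1207 - 2046) = (-4978 + 204)/(-839) = -4774*(-1/839) = 4774/839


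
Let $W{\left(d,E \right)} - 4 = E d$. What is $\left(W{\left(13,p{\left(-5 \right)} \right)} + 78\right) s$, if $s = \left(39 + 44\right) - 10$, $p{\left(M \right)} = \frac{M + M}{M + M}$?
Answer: $6935$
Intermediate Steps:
$p{\left(M \right)} = 1$ ($p{\left(M \right)} = \frac{2 M}{2 M} = 2 M \frac{1}{2 M} = 1$)
$W{\left(d,E \right)} = 4 + E d$
$s = 73$ ($s = 83 - 10 = 73$)
$\left(W{\left(13,p{\left(-5 \right)} \right)} + 78\right) s = \left(\left(4 + 1 \cdot 13\right) + 78\right) 73 = \left(\left(4 + 13\right) + 78\right) 73 = \left(17 + 78\right) 73 = 95 \cdot 73 = 6935$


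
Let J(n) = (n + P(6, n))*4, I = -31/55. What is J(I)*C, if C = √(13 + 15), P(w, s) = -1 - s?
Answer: -8*√7 ≈ -21.166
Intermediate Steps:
I = -31/55 (I = -31*1/55 = -31/55 ≈ -0.56364)
J(n) = -4 (J(n) = (n + (-1 - n))*4 = -1*4 = -4)
C = 2*√7 (C = √28 = 2*√7 ≈ 5.2915)
J(I)*C = -8*√7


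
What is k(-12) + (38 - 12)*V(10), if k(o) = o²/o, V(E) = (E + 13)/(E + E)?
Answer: 179/10 ≈ 17.900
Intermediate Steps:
V(E) = (13 + E)/(2*E) (V(E) = (13 + E)/((2*E)) = (13 + E)*(1/(2*E)) = (13 + E)/(2*E))
k(o) = o
k(-12) + (38 - 12)*V(10) = -12 + (38 - 12)*((½)*(13 + 10)/10) = -12 + 26*((½)*(⅒)*23) = -12 + 26*(23/20) = -12 + 299/10 = 179/10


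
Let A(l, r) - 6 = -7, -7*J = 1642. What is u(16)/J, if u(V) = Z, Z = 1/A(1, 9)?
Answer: 7/1642 ≈ 0.0042631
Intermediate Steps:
J = -1642/7 (J = -1/7*1642 = -1642/7 ≈ -234.57)
A(l, r) = -1 (A(l, r) = 6 - 7 = -1)
Z = -1 (Z = 1/(-1) = -1)
u(V) = -1
u(16)/J = -1/(-1642/7) = -1*(-7/1642) = 7/1642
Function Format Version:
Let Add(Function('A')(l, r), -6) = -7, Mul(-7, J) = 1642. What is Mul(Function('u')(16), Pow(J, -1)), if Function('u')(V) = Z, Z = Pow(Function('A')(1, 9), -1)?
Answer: Rational(7, 1642) ≈ 0.0042631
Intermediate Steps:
J = Rational(-1642, 7) (J = Mul(Rational(-1, 7), 1642) = Rational(-1642, 7) ≈ -234.57)
Function('A')(l, r) = -1 (Function('A')(l, r) = Add(6, -7) = -1)
Z = -1 (Z = Pow(-1, -1) = -1)
Function('u')(V) = -1
Mul(Function('u')(16), Pow(J, -1)) = Mul(-1, Pow(Rational(-1642, 7), -1)) = Mul(-1, Rational(-7, 1642)) = Rational(7, 1642)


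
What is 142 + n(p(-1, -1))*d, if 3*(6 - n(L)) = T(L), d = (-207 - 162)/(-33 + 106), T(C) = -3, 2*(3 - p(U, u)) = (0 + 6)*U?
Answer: 7783/73 ≈ 106.62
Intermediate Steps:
p(U, u) = 3 - 3*U (p(U, u) = 3 - (0 + 6)*U/2 = 3 - 3*U)
d = -369/73 ≈ -5.0548
n(L) = 7 (n(L) = 6 - ⅓*(-3) = 6 + 1 = 7)
142 + n(p(-1, -1))*d = 142 + 7*(-369/73) = 142 - 2583/73 = 7783/73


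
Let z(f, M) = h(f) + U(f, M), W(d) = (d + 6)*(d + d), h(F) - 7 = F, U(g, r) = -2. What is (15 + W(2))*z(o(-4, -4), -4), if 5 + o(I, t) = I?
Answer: -188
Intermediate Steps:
h(F) = 7 + F
o(I, t) = -5 + I
W(d) = 2*d*(6 + d) (W(d) = (6 + d)*(2*d) = 2*d*(6 + d))
z(f, M) = 5 + f (z(f, M) = (7 + f) - 2 = 5 + f)
(15 + W(2))*z(o(-4, -4), -4) = (15 + 2*2*(6 + 2))*(5 + (-5 - 4)) = (15 + 2*2*8)*(5 - 9) = (15 + 32)*(-4) = 47*(-4) = -188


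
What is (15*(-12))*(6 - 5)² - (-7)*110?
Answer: 590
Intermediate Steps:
(15*(-12))*(6 - 5)² - (-7)*110 = -180*1² - 1*(-770) = -180*1 + 770 = -180 + 770 = 590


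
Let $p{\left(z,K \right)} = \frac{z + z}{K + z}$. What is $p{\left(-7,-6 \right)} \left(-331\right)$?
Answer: $- \frac{4634}{13} \approx -356.46$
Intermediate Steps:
$p{\left(z,K \right)} = \frac{2 z}{K + z}$
$p{\left(-7,-6 \right)} \left(-331\right) = 2 \left(-7\right) \frac{1}{-6 - 7} \left(-331\right) = 2 \left(-7\right) \frac{1}{-13} \left(-331\right) = 2 \left(-7\right) \left(- \frac{1}{13}\right) \left(-331\right) = \frac{14}{13} \left(-331\right) = - \frac{4634}{13}$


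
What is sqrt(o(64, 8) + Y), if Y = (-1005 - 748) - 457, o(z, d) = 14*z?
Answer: 3*I*sqrt(146) ≈ 36.249*I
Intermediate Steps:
Y = -2210 (Y = -1753 - 457 = -2210)
sqrt(o(64, 8) + Y) = sqrt(14*64 - 2210) = sqrt(896 - 2210) = sqrt(-1314) = 3*I*sqrt(146)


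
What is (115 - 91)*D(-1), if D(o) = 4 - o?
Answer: 120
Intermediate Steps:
(115 - 91)*D(-1) = (115 - 91)*(4 - 1*(-1)) = 24*(4 + 1) = 24*5 = 120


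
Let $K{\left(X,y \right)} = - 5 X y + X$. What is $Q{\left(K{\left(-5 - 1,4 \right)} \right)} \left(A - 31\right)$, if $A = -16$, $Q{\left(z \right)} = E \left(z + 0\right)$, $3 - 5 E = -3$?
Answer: $- \frac{32148}{5} \approx -6429.6$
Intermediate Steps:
$E = \frac{6}{5}$ ($E = \frac{3}{5} - - \frac{3}{5} = \frac{3}{5} + \frac{3}{5} = \frac{6}{5} \approx 1.2$)
$K{\left(X,y \right)} = X - 5 X y$ ($K{\left(X,y \right)} = - 5 X y + X = X - 5 X y$)
$Q{\left(z \right)} = \frac{6 z}{5}$ ($Q{\left(z \right)} = \frac{6 \left(z + 0\right)}{5} = \frac{6 z}{5}$)
$Q{\left(K{\left(-5 - 1,4 \right)} \right)} \left(A - 31\right) = \frac{6 \left(-5 - 1\right) \left(1 - 20\right)}{5} \left(-16 - 31\right) = \frac{6 \left(- 6 \left(1 - 20\right)\right)}{5} \left(-47\right) = \frac{6 \left(\left(-6\right) \left(-19\right)\right)}{5} \left(-47\right) = \frac{6}{5} \cdot 114 \left(-47\right) = \frac{684}{5} \left(-47\right) = - \frac{32148}{5}$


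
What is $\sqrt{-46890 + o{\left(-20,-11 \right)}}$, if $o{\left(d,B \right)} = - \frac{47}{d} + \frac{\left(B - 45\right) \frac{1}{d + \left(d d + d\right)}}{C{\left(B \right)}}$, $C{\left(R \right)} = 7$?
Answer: $\frac{i \sqrt{42198905}}{30} \approx 216.54 i$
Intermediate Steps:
$o{\left(d,B \right)} = - \frac{47}{d} + \frac{-45 + B}{7 \left(d^{2} + 2 d\right)}$ ($o{\left(d,B \right)} = - \frac{47}{d} + \frac{\left(B - 45\right) \frac{1}{d + \left(d d + d\right)}}{7} = - \frac{47}{d} + \frac{-45 + B}{d + \left(d^{2} + d\right)} \frac{1}{7} = - \frac{47}{d} + \frac{-45 + B}{d + \left(d + d^{2}\right)} \frac{1}{7} = - \frac{47}{d} + \frac{-45 + B}{d^{2} + 2 d} \frac{1}{7} = - \frac{47}{d} + \frac{-45 + B}{7 \left(d^{2} + 2 d\right)}$)
$\sqrt{-46890 + o{\left(-20,-11 \right)}} = \sqrt{-46890 + \frac{-703 - 11 - -6580}{7 \left(-20\right) \left(2 - 20\right)}} = \sqrt{-46890 + \frac{1}{7} \left(- \frac{1}{20}\right) \frac{1}{-18} \left(-703 - 11 + 6580\right)} = \sqrt{-46890 + \frac{1}{7} \left(- \frac{1}{20}\right) \left(- \frac{1}{18}\right) 5866} = \sqrt{-46890 + \frac{419}{180}} = \sqrt{- \frac{8439781}{180}} = \frac{i \sqrt{42198905}}{30}$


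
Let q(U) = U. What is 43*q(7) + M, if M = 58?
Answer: 359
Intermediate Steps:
43*q(7) + M = 43*7 + 58 = 301 + 58 = 359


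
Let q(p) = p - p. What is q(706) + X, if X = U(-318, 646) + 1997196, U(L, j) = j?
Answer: 1997842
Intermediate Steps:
q(p) = 0
X = 1997842 (X = 646 + 1997196 = 1997842)
q(706) + X = 0 + 1997842 = 1997842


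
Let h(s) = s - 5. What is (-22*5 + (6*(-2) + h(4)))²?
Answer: 15129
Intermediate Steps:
h(s) = -5 + s
(-22*5 + (6*(-2) + h(4)))² = (-22*5 + (6*(-2) + (-5 + 4)))² = (-110 + (-12 - 1))² = (-110 - 13)² = (-123)² = 15129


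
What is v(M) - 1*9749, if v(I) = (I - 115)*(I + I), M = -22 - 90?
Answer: 41099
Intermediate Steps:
M = -112
v(I) = 2*I*(-115 + I) (v(I) = (-115 + I)*(2*I) = 2*I*(-115 + I))
v(M) - 1*9749 = 2*(-112)*(-115 - 112) - 1*9749 = 2*(-112)*(-227) - 9749 = 50848 - 9749 = 41099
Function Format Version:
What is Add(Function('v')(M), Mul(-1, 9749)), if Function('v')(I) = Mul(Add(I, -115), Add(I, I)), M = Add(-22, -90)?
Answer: 41099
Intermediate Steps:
M = -112
Function('v')(I) = Mul(2, I, Add(-115, I)) (Function('v')(I) = Mul(Add(-115, I), Mul(2, I)) = Mul(2, I, Add(-115, I)))
Add(Function('v')(M), Mul(-1, 9749)) = Add(Mul(2, -112, Add(-115, -112)), Mul(-1, 9749)) = Add(Mul(2, -112, -227), -9749) = Add(50848, -9749) = 41099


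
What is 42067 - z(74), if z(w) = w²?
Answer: 36591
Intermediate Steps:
42067 - z(74) = 42067 - 1*74² = 42067 - 1*5476 = 42067 - 5476 = 36591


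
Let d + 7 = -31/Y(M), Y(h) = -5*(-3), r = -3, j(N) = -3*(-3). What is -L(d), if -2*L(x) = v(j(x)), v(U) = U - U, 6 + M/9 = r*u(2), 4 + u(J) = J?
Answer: 0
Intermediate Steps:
u(J) = -4 + J
j(N) = 9
M = 0 (M = -54 + 9*(-3*(-4 + 2)) = -54 + 9*(-3*(-2)) = -54 + 9*6 = -54 + 54 = 0)
Y(h) = 15
v(U) = 0
d = -136/15 (d = -7 - 31/15 = -136/15 ≈ -9.0667)
L(x) = 0 (L(x) = -½*0 = 0)
-L(d) = -1*0 = 0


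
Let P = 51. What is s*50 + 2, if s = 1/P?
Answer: 152/51 ≈ 2.9804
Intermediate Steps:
s = 1/51 ≈ 0.019608
s*50 + 2 = (1/51)*50 + 2 = 50/51 + 2 = 152/51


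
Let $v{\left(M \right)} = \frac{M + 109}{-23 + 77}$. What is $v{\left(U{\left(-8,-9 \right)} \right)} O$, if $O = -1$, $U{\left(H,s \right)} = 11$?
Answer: $- \frac{20}{9} \approx -2.2222$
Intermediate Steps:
$v{\left(M \right)} = \frac{109}{54} + \frac{M}{54}$ ($v{\left(M \right)} = \frac{109 + M}{54} = \left(109 + M\right) \frac{1}{54} = \frac{109}{54} + \frac{M}{54}$)
$v{\left(U{\left(-8,-9 \right)} \right)} O = \left(\frac{109}{54} + \frac{1}{54} \cdot 11\right) \left(-1\right) = \left(\frac{109}{54} + \frac{11}{54}\right) \left(-1\right) = \frac{20}{9} \left(-1\right) = - \frac{20}{9}$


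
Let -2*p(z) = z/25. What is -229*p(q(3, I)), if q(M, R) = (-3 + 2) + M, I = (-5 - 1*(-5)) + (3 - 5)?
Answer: 229/25 ≈ 9.1600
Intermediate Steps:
I = -2 (I = (-5 + 5) - 2 = 0 - 2 = -2)
q(M, R) = -1 + M
p(z) = -z/50 (p(z) = -z/(2*25) = -z/50)
-229*p(q(3, I)) = -(-229)*(-1 + 3)/50 = -(-229)*2/50 = -229*(-1/25) = 229/25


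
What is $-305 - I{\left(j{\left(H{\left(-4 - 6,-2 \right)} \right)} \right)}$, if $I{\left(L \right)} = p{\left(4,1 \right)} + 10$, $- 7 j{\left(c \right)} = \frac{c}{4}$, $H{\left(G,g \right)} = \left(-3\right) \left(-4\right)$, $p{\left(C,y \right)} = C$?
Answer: $-319$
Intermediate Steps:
$H{\left(G,g \right)} = 12$
$j{\left(c \right)} = - \frac{c}{28}$ ($j{\left(c \right)} = - \frac{c \frac{1}{4}}{7} = - \frac{\frac{1}{4} c}{7} = - \frac{c}{28}$)
$I{\left(L \right)} = 14$ ($I{\left(L \right)} = 4 + 10 = 14$)
$-305 - I{\left(j{\left(H{\left(-4 - 6,-2 \right)} \right)} \right)} = -305 - 14 = -319$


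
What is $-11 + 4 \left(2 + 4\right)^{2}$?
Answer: $133$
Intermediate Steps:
$-11 + 4 \left(2 + 4\right)^{2} = -11 + 4 \cdot 6^{2} = -11 + 4 \cdot 36 = -11 + 144 = 133$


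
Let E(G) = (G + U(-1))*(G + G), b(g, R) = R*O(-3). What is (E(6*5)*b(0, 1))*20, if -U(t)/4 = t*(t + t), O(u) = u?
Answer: -79200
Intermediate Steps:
U(t) = -8*t² (U(t) = -4*t*(t + t) = -4*t*2*t = -8*t²)
b(g, R) = -3*R (b(g, R) = R*(-3) = -3*R)
E(G) = 2*G*(-8 + G) (E(G) = (G - 8*(-1)²)*(G + G) = (G - 8*1)*(2*G) = (G - 8)*(2*G) = (-8 + G)*(2*G) = 2*G*(-8 + G))
(E(6*5)*b(0, 1))*20 = ((2*(6*5)*(-8 + 6*5))*(-3*1))*20 = ((2*30*(-8 + 30))*(-3))*20 = ((2*30*22)*(-3))*20 = (1320*(-3))*20 = -3960*20 = -79200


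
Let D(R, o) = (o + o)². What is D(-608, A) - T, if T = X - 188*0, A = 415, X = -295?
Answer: 689195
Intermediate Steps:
D(R, o) = 4*o² (D(R, o) = (2*o)² = 4*o²)
T = -295 (T = -295 - 188*0 = -295 + 0 = -295)
D(-608, A) - T = 4*415² - 1*(-295) = 4*172225 + 295 = 688900 + 295 = 689195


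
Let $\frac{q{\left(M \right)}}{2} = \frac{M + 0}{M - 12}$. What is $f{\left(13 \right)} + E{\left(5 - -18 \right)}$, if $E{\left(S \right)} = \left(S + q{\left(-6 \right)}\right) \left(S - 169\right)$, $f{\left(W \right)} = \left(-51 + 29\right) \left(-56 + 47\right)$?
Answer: $- \frac{9772}{3} \approx -3257.3$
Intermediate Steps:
$f{\left(W \right)} = 198$ ($f{\left(W \right)} = \left(-22\right) \left(-9\right) = 198$)
$q{\left(M \right)} = \frac{2 M}{-12 + M}$ ($q{\left(M \right)} = 2 \frac{M + 0}{M - 12} = 2 \frac{M}{-12 + M} = \frac{2 M}{-12 + M}$)
$E{\left(S \right)} = \left(-169 + S\right) \left(\frac{2}{3} + S\right)$ ($E{\left(S \right)} = \left(S + 2 \left(-6\right) \frac{1}{-12 - 6}\right) \left(S - 169\right) = \left(S + 2 \left(-6\right) \frac{1}{-18}\right) \left(-169 + S\right) = \left(S + 2 \left(-6\right) \left(- \frac{1}{18}\right)\right) \left(-169 + S\right) = \left(S + \frac{2}{3}\right) \left(-169 + S\right) = \left(\frac{2}{3} + S\right) \left(-169 + S\right) = \left(-169 + S\right) \left(\frac{2}{3} + S\right)$)
$f{\left(13 \right)} + E{\left(5 - -18 \right)} = 198 - \left(\frac{338}{3} - \left(5 - -18\right)^{2} + \frac{505 \left(5 - -18\right)}{3}\right) = 198 - \left(\frac{338}{3} - \left(5 + 18\right)^{2} + \frac{505 \left(5 + 18\right)}{3}\right) = 198 - \left(\frac{11953}{3} - 529\right) = 198 - \frac{10366}{3} = - \frac{9772}{3}$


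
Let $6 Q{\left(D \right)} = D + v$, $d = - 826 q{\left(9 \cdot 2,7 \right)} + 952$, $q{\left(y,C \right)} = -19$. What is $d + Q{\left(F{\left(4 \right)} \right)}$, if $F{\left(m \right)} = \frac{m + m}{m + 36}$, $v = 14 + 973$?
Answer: $\frac{252158}{15} \approx 16811.0$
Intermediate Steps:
$v = 987$
$F{\left(m \right)} = \frac{2 m}{36 + m}$
$d = 16646$ ($d = \left(-826\right) \left(-19\right) + 952 = 15694 + 952 = 16646$)
$Q{\left(D \right)} = \frac{329}{2} + \frac{D}{6}$ ($Q{\left(D \right)} = \frac{D + 987}{6} = \frac{987 + D}{6} = \frac{329}{2} + \frac{D}{6}$)
$d + Q{\left(F{\left(4 \right)} \right)} = 16646 + \left(\frac{329}{2} + \frac{2 \cdot 4 \frac{1}{36 + 4}}{6}\right) = 16646 + \left(\frac{329}{2} + \frac{2 \cdot 4 \cdot \frac{1}{40}}{6}\right) = 16646 + \left(\frac{329}{2} + \frac{1}{6} \cdot \frac{1}{5}\right) = 16646 + \left(\frac{329}{2} + \frac{1}{30}\right) = 16646 + \frac{2468}{15} = \frac{252158}{15}$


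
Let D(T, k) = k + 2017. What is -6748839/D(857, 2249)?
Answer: -249957/158 ≈ -1582.0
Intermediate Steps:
D(T, k) = 2017 + k
-6748839/D(857, 2249) = -6748839/(2017 + 2249) = -6748839/4266 = -6748839*1/4266 = -249957/158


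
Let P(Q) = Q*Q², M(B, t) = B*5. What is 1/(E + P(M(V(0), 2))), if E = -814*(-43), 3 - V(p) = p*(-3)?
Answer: 1/38377 ≈ 2.6057e-5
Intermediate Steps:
V(p) = 3 + 3*p (V(p) = 3 - p*(-3) = 3 - (-3)*p = 3 + 3*p)
M(B, t) = 5*B
P(Q) = Q³
E = 35002
1/(E + P(M(V(0), 2))) = 1/(35002 + (5*(3 + 3*0))³) = 1/(35002 + (5*(3 + 0))³) = 1/(35002 + (5*3)³) = 1/(35002 + 15³) = 1/(35002 + 3375) = 1/38377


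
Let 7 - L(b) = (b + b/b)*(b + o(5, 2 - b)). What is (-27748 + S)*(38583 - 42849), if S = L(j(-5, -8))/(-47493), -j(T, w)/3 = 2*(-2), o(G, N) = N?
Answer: 208218047710/1759 ≈ 1.1837e+8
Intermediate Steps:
j(T, w) = 12 (j(T, w) = -6*(-2) = -3*(-4) = 12)
L(b) = 5 - 2*b (L(b) = 7 - (b + b/b)*(b + (2 - b)) = 7 - (b + 1)*2 = 7 - (1 + b)*2 = 7 - (2 + 2*b) = 7 + (-2 - 2*b) = 5 - 2*b)
S = 19/47493 (S = (5 - 2*12)/(-47493) = (5 - 24)*(-1/47493) = -19*(-1/47493) = 19/47493 ≈ 0.00040006)
(-27748 + S)*(38583 - 42849) = (-27748 + 19/47493)*(38583 - 42849) = -1317835745/47493*(-4266) = 208218047710/1759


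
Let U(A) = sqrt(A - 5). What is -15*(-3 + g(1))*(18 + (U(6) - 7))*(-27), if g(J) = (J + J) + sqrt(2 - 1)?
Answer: 0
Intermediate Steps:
U(A) = sqrt(-5 + A)
g(J) = 1 + 2*J (g(J) = 2*J + sqrt(1) = 2*J + 1 = 1 + 2*J)
-15*(-3 + g(1))*(18 + (U(6) - 7))*(-27) = -15*(-3 + (1 + 2*1))*(18 + (sqrt(-5 + 6) - 7))*(-27) = -15*(-3 + (1 + 2))*(18 + (sqrt(1) - 7))*(-27) = -15*(-3 + 3)*(18 + (1 - 7))*(-27) = -0*(18 - 6)*(-27) = -0*12*(-27) = -15*0*(-27) = 0*(-27) = 0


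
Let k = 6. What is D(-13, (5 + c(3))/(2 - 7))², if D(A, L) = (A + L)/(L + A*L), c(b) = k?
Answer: 361/1089 ≈ 0.33150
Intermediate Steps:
c(b) = 6
D(A, L) = (A + L)/(L + A*L)
D(-13, (5 + c(3))/(2 - 7))² = ((-13 + (5 + 6)/(2 - 7))/((((5 + 6)/(2 - 7)))*(1 - 13)))² = ((-13 + 11/(-5))/((11/(-5))*(-12)))² = (-1/12*(-13 + 11*(-⅕))/(11*(-⅕)))² = (-1/12*(-13 - 11/5)/(-11/5))² = (-5/11*(-1/12)*(-76/5))² = (-19/33)² = 361/1089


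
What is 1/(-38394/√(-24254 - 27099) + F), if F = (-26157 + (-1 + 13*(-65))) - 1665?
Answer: -122682317/3517179505359 - 2133*I*√51353/2344786336906 ≈ -3.4881e-5 - 2.0614e-7*I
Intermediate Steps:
F = -28668 (F = (-26157 + (-1 - 845)) - 1665 = (-26157 - 846) - 1665 = -27003 - 1665 = -28668)
1/(-38394/√(-24254 - 27099) + F) = 1/(-38394/√(-24254 - 27099) - 28668) = 1/(-38394*(-I*√51353/51353) - 28668) = 1/(-(-38394)*I*√51353/51353 - 28668) = 1/(38394*I*√51353/51353 - 28668) = 1/(-28668 + 38394*I*√51353/51353)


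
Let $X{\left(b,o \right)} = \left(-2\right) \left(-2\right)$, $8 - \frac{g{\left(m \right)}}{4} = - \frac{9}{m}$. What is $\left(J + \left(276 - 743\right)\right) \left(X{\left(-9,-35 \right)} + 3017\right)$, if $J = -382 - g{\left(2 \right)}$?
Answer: $-2715879$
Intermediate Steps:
$g{\left(m \right)} = 32 + \frac{36}{m}$ ($g{\left(m \right)} = 32 - 4 \left(- \frac{9}{m}\right) = 32 + \frac{36}{m}$)
$X{\left(b,o \right)} = 4$
$J = -432$ ($J = -382 - \left(32 + \frac{36}{2}\right) = -382 - \left(32 + 36 \cdot \frac{1}{2}\right) = -382 - \left(32 + 18\right) = -382 - 50 = -432$)
$\left(J + \left(276 - 743\right)\right) \left(X{\left(-9,-35 \right)} + 3017\right) = \left(-432 + \left(276 - 743\right)\right) \left(4 + 3017\right) = \left(-432 - 467\right) 3021 = \left(-899\right) 3021 = -2715879$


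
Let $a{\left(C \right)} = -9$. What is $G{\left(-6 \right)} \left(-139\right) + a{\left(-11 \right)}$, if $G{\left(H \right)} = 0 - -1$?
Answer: $-148$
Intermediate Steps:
$G{\left(H \right)} = 1$ ($G{\left(H \right)} = 0 + 1 = 1$)
$G{\left(-6 \right)} \left(-139\right) + a{\left(-11 \right)} = 1 \left(-139\right) - 9 = -139 - 9 = -148$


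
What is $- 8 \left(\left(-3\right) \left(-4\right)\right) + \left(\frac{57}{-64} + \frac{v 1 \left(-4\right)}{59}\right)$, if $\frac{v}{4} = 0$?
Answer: $- \frac{6201}{64} \approx -96.891$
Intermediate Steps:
$v = 0$ ($v = 4 \cdot 0 = 0$)
$- 8 \left(\left(-3\right) \left(-4\right)\right) + \left(\frac{57}{-64} + \frac{v 1 \left(-4\right)}{59}\right) = - 8 \left(\left(-3\right) \left(-4\right)\right) + \left(\frac{57}{-64} + \frac{0 \cdot 1 \left(-4\right)}{59}\right) = \left(-8\right) 12 + \left(57 \left(- \frac{1}{64}\right) + 0 \left(-4\right) \frac{1}{59}\right) = -96 + \left(- \frac{57}{64} + 0 \cdot \frac{1}{59}\right) = -96 + \left(- \frac{57}{64} + 0\right) = -96 - \frac{57}{64} = - \frac{6201}{64}$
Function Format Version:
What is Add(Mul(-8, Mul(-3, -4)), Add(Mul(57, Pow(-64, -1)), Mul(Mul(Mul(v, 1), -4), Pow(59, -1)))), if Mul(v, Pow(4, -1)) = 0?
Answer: Rational(-6201, 64) ≈ -96.891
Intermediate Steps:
v = 0 (v = Mul(4, 0) = 0)
Add(Mul(-8, Mul(-3, -4)), Add(Mul(57, Pow(-64, -1)), Mul(Mul(Mul(v, 1), -4), Pow(59, -1)))) = Add(Mul(-8, Mul(-3, -4)), Add(Mul(57, Pow(-64, -1)), Mul(Mul(Mul(0, 1), -4), Pow(59, -1)))) = Add(Mul(-8, 12), Add(Mul(57, Rational(-1, 64)), Mul(Mul(0, -4), Rational(1, 59)))) = Add(-96, Add(Rational(-57, 64), Mul(0, Rational(1, 59)))) = Add(-96, Add(Rational(-57, 64), 0)) = Add(-96, Rational(-57, 64)) = Rational(-6201, 64)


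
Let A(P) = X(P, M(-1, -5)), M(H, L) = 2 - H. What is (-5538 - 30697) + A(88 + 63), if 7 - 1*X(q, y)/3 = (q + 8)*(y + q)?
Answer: -109672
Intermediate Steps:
X(q, y) = 21 - 3*(8 + q)*(q + y) (X(q, y) = 21 - 3*(q + 8)*(y + q) = 21 - 3*(8 + q)*(q + y))
A(P) = -51 - 33*P - 3*P**2 (A(P) = 21 - 24*P - 24*(2 - 1*(-1)) - 3*P**2 - 3*P*(2 - 1*(-1)) = 21 - 24*P - 24*(2 + 1) - 3*P**2 - 3*P*(2 + 1) = 21 - 24*P - 24*3 - 3*P**2 - 3*P*3 = 21 - 24*P - 72 - 3*P**2 - 9*P = -51 - 33*P - 3*P**2)
(-5538 - 30697) + A(88 + 63) = (-5538 - 30697) + (-51 - 33*(88 + 63) - 3*(88 + 63)**2) = -36235 + (-51 - 33*151 - 3*151**2) = -36235 + (-51 - 4983 - 3*22801) = -36235 + (-51 - 4983 - 68403) = -36235 - 73437 = -109672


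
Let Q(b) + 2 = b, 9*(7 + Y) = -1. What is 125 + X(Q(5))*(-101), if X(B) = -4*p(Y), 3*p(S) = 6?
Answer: 933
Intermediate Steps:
Y = -64/9 (Y = -7 + (1/9)*(-1) = -7 - 1/9 = -64/9 ≈ -7.1111)
p(S) = 2 (p(S) = (1/3)*6 = 2)
Q(b) = -2 + b
X(B) = -8 (X(B) = -4*2 = -8)
125 + X(Q(5))*(-101) = 125 - 8*(-101) = 125 + 808 = 933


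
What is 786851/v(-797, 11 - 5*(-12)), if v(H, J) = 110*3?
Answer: 786851/330 ≈ 2384.4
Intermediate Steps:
v(H, J) = 330
786851/v(-797, 11 - 5*(-12)) = 786851/330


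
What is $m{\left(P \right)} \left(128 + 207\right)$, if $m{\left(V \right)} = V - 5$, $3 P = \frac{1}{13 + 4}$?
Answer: $- \frac{85090}{51} \approx -1668.4$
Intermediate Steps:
$P = \frac{1}{51}$ ($P = \frac{1}{3 \left(13 + 4\right)} = \frac{1}{3 \cdot 17} = \frac{1}{3} \cdot \frac{1}{17} = \frac{1}{51} \approx 0.019608$)
$m{\left(V \right)} = -5 + V$ ($m{\left(V \right)} = V - 5 = -5 + V$)
$m{\left(P \right)} \left(128 + 207\right) = \left(-5 + \frac{1}{51}\right) \left(128 + 207\right) = \left(- \frac{254}{51}\right) 335 = - \frac{85090}{51}$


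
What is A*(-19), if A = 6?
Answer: -114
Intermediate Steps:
A*(-19) = 6*(-19) = -114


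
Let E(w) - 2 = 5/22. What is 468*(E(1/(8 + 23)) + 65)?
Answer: 346086/11 ≈ 31462.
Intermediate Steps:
E(w) = 49/22 (E(w) = 2 + 5/22 = 49/22)
468*(E(1/(8 + 23)) + 65) = 468*(49/22 + 65) = 468*(1479/22) = 346086/11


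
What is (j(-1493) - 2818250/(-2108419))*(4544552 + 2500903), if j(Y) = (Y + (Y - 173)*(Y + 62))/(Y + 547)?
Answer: -822639442214190795/46385218 ≈ -1.7735e+10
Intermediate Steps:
j(Y) = (Y + (-173 + Y)*(62 + Y))/(547 + Y)
(j(-1493) - 2818250/(-2108419))*(4544552 + 2500903) = ((-10726 + (-1493)² - 110*(-1493))/(547 - 1493) - 2818250/(-2108419))*(4544552 + 2500903) = ((-10726 + 2229049 + 164230)/(-946) - 2818250*(-1/2108419))*7045455 = (-1/946*2382553 + 2818250/2108419)*7045455 = (-2382553/946 + 2818250/2108419)*7045455 = -116761719749/46385218*7045455 = -822639442214190795/46385218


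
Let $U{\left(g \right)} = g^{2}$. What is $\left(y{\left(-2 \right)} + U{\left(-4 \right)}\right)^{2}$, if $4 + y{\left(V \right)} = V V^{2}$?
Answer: $16$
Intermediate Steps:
$y{\left(V \right)} = -4 + V^{3}$ ($y{\left(V \right)} = -4 + V V^{2} = -4 + V^{3}$)
$\left(y{\left(-2 \right)} + U{\left(-4 \right)}\right)^{2} = \left(\left(-4 + \left(-2\right)^{3}\right) + \left(-4\right)^{2}\right)^{2} = \left(\left(-4 - 8\right) + 16\right)^{2} = \left(-12 + 16\right)^{2} = 4^{2} = 16$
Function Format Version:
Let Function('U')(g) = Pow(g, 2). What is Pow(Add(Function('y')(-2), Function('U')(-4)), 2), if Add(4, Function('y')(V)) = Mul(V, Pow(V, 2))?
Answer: 16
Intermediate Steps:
Function('y')(V) = Add(-4, Pow(V, 3)) (Function('y')(V) = Add(-4, Mul(V, Pow(V, 2))) = Add(-4, Pow(V, 3)))
Pow(Add(Function('y')(-2), Function('U')(-4)), 2) = Pow(Add(Add(-4, Pow(-2, 3)), Pow(-4, 2)), 2) = Pow(Add(Add(-4, -8), 16), 2) = Pow(Add(-12, 16), 2) = Pow(4, 2) = 16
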